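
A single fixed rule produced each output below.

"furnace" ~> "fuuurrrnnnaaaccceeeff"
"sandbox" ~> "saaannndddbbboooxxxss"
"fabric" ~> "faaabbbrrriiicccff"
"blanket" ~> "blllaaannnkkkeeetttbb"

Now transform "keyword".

keeeyyywwwooorrrdddkk

The transformation: repeat every character 3 times, then move the first 2 characters to the end (rotate left by 2).
On "keyword": the first step gives "kkkeeeyyywwwooorrrddd", and the second then gives "keeeyyywwwooorrrdddkk".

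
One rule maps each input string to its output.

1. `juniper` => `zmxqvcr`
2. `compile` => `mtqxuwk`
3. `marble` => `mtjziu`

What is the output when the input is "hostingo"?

wovqbawp

The rule is to shift every letter 8 places forward in the alphabet (wrapping around), then reverse the string.
For "hostingo", step one produces "pwabqvow"; step two turns that into "wovqbawp".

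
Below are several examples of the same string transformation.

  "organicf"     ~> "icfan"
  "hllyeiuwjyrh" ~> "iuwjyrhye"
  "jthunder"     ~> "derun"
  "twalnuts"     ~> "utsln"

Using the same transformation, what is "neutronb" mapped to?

onbtr

Rule — delete the first 3 characters, then move the first 2 characters to the end (rotate left by 2).
On "neutronb": the first step gives "tronb", and the second then gives "onbtr".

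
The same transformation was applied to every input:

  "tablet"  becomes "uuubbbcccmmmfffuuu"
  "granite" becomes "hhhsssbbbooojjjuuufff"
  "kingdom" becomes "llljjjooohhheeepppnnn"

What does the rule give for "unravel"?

The rule is to shift every letter 1 place forward in the alphabet (wrapping around), then repeat every character 3 times.
On "unravel": the first step gives "vosbwfm", and the second then gives "vvvooosssbbbwwwfffmmm".
(Check on "granite": → "hsbojuf" → "hhhsssbbbooojjjuuufff" ✓)

vvvooosssbbbwwwfffmmm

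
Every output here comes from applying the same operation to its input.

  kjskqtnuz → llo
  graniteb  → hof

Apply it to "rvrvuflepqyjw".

swmrx

The transformation: keep one character in every 3, starting at position 1 (positions 1st, 4th, 7th, ...), then shift every letter 1 place forward in the alphabet (wrapping around).
Applying both steps to "rvrvuflepqyjw": "rvlqw", then "swmrx".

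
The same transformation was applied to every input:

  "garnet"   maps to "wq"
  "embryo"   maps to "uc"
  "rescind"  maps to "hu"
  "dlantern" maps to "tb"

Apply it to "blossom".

Each output is the input with this applied: shift every letter 10 places backward in the alphabet (wrapping around), then keep only the first 2 characters.
On "blossom": the first step gives "rbeiiec", and the second then gives "rb".

rb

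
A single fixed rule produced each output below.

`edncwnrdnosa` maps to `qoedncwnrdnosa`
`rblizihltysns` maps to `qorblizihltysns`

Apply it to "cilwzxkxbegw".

qocilwzxkxbegw

The pattern: prepend "qo".
On "cilwzxkxbegw" that produces "qocilwzxkxbegw".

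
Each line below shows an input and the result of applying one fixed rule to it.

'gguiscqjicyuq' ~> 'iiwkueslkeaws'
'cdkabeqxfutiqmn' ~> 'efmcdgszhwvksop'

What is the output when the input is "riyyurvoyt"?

What's happening: shift every letter 2 places forward in the alphabet (wrapping around).
Applying that to "riyyurvoyt" gives "tkaawtxqav".

tkaawtxqav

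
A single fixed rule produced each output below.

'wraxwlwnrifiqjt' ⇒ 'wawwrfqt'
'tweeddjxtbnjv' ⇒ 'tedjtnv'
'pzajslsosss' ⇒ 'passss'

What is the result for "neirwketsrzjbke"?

niweszbe

The transformation: keep every other character starting from the first (positions 1st, 3rd, 5th, ...).
For "neirwketsrzjbke" the result is "niweszbe".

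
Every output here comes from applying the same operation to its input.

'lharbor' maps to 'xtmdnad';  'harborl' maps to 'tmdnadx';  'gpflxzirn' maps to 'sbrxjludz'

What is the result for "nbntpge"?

znzfbsq

In each case the input is transformed by: shift every letter 12 places forward in the alphabet (wrapping around).
On "nbntpge" that produces "znzfbsq".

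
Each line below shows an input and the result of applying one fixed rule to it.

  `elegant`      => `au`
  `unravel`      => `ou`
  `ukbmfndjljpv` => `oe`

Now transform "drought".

ioa

In each case the input is transformed by: shift every letter 6 places backward in the alphabet (wrapping around), then keep only the vowels.
Applying both steps to "drought": "xlioabn", then "ioa".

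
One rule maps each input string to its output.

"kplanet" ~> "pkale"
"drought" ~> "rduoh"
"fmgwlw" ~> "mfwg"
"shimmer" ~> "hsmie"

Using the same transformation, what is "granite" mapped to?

In each case the input is transformed by: swap each adjacent pair of characters (1↔2, 3↔4, ...), then delete the last 2 characters.
On "granite": the first step gives "rgnatie", and the second then gives "rgnat".

rgnat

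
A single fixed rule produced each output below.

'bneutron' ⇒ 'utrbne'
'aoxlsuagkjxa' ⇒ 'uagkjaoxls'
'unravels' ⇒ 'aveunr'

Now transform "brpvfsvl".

Looking at the pairs, the operation is to delete the last 2 characters, then swap the front and back halves of the string.
On "brpvfsvl": the first step gives "brpvfs", and the second then gives "vfsbrp".

vfsbrp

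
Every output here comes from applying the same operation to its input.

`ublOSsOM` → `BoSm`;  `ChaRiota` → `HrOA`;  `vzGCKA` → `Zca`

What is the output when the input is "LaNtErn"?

The pattern: flip the case of every letter, then keep every other character starting from the second (positions 2nd, 4th, 6th, ...).
Starting from "LaNtErn": after the first operation, "lAnTeRN"; after the second, "ATR".

ATR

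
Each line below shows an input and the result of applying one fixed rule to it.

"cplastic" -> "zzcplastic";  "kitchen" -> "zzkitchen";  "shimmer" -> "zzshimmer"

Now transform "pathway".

In each case the input is transformed by: prepend "zz".
So "pathway" becomes "zzpathway".

zzpathway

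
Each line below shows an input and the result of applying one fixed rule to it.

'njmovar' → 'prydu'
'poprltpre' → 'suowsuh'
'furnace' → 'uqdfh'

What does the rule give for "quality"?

dolwb

What's happening: delete the first 2 characters, then shift every letter 3 places forward in the alphabet (wrapping around).
Starting from "quality": after the first operation, "ality"; after the second, "dolwb".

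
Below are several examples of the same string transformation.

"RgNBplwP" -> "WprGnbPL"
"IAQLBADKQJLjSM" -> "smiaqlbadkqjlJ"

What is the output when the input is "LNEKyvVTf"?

tFlnekYVv

In each case the input is transformed by: flip the case of every letter, then move the last 2 characters to the front (rotate right by 2).
Applying both steps to "LNEKyvVTf": "lnekYVvtF", then "tFlnekYVv".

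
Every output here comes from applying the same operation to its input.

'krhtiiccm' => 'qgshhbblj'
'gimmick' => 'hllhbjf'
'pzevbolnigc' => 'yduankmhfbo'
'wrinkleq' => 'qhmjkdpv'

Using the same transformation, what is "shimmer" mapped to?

ghlldqr

Each output is the input with this applied: move the first character to the end, then shift every letter 1 place backward in the alphabet (wrapping around).
Doing the same to "shimmer": "ghlldqr".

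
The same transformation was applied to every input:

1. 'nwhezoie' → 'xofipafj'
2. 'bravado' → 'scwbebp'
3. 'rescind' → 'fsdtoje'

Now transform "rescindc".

fsdtojde

The pattern: swap each adjacent pair of characters (1↔2, 3↔4, ...), then shift every letter 1 place forward in the alphabet (wrapping around).
Working it through for "rescindc": intermediate "ercsnicd", final "fsdtojde".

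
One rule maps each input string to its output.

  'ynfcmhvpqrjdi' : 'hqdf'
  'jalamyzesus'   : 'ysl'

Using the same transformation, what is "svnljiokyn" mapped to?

iyn

Each output is the input with this applied: keep one character in every 3, starting at position 3 (positions 3rd, 6th, 9th, ...), then move the first character to the end.
"svnljiokyn" → "iyn".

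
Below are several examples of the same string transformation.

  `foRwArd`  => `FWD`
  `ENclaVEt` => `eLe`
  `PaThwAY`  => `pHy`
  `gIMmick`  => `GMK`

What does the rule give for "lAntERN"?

The transformation: flip the case of every letter, then keep one character in every 3, starting at position 1 (positions 1st, 4th, 7th, ...).
So "lAntERN" becomes "LTn".

LTn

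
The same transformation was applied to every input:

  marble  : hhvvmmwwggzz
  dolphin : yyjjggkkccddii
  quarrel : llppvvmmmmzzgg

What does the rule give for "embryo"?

zzhhwwmmttjj

The pattern: double every character, then shift every letter 5 places backward in the alphabet (wrapping around).
On "embryo": the first step gives "eemmbbrryyoo", and the second then gives "zzhhwwmmttjj".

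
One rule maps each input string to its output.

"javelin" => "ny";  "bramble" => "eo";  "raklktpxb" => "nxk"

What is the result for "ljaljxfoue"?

In each case the input is transformed by: keep one character in every 3, starting at position 2 (positions 2nd, 5th, 8th, ...), then shift every letter 13 places forward in the alphabet (wrapping around) — i.e. ROT13.
"ljaljxfoue" → "jjo" → "wwb".
(Check on "bramble": → "rb" → "eo" ✓)

wwb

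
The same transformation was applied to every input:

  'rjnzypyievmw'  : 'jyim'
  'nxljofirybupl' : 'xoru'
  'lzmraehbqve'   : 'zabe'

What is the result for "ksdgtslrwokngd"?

strkd

In each case the input is transformed by: keep one character in every 3, starting at position 2 (positions 2nd, 5th, 8th, ...).
For "ksdgtslrwokngd" the result is "strkd".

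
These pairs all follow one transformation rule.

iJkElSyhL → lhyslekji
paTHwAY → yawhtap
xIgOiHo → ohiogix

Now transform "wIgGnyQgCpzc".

czpcgqynggiw

The rule is to reverse the string, then convert every letter to lowercase.
Applying both steps to "wIgGnyQgCpzc": "czpCgQynGgIw", then "czpcgqynggiw".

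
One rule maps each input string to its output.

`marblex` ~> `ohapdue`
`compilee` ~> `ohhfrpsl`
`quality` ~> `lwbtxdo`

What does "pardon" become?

The rule is to shift every letter 3 places forward in the alphabet (wrapping around), then move the last 3 characters to the front (rotate right by 3).
Working it through for "pardon": intermediate "sdugrq", final "grqsdu".
(Check on "compilee": → "frpslohh" → "ohhfrpsl" ✓)

grqsdu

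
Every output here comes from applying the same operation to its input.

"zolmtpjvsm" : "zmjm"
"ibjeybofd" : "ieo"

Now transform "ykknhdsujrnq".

Rule — keep one character in every 3, starting at position 1 (positions 1st, 4th, 7th, ...).
Doing the same to "ykknhdsujrnq": "ynsr".

ynsr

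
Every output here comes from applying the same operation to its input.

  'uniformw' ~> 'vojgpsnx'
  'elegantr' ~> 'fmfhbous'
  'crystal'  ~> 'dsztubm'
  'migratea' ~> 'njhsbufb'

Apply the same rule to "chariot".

dibsjpu

The transformation: shift every letter 1 place forward in the alphabet (wrapping around).
So "chariot" becomes "dibsjpu".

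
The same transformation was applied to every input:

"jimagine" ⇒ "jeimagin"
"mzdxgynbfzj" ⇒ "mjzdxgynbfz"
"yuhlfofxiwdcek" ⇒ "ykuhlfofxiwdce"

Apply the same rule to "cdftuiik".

What's happening: swap the first and last characters, then move the last character to the front.
For "cdftuiik", step one produces "kdftuiic"; step two turns that into "ckdftuii".

ckdftuii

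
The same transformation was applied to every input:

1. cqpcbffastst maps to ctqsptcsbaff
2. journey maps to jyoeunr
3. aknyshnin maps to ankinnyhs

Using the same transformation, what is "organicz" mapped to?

The transformation: take characters alternately from the front and the back (1st, last, 2nd, 2nd-last, ...).
On "organicz" that produces "ozrcgian".

ozrcgian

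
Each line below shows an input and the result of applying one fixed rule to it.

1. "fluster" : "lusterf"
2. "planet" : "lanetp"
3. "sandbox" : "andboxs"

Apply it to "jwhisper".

whisperj

The pattern: move the first character to the end.
For "jwhisper" the result is "whisperj".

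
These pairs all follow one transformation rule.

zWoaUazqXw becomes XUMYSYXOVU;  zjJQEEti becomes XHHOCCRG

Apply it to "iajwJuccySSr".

GYHUHSAAWQQP

The rule is to shift every letter 2 places backward in the alphabet (wrapping around), then convert every letter to uppercase.
For "iajwJuccySSr", step one produces "gyhuHsaawQQp"; step two turns that into "GYHUHSAAWQQP".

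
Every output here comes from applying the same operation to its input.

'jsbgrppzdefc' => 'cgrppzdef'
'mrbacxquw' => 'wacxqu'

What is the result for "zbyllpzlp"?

Each output is the input with this applied: delete the first 3 characters, then move the last character to the front.
Applying that to "zbyllpzlp" gives "pllpzl".

pllpzl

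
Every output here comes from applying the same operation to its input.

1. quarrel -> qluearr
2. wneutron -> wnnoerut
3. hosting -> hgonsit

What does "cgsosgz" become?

czggsso

Rule — take characters alternately from the front and the back (1st, last, 2nd, 2nd-last, ...).
"cgsosgz" → "czggsso".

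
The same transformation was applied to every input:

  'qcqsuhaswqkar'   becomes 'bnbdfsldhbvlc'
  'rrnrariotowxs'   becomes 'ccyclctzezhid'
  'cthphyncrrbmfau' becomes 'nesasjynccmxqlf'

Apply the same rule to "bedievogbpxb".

mpotpgzrmaim

Looking at the pairs, the operation is to shift every letter 11 places forward in the alphabet (wrapping around).
Doing the same to "bedievogbpxb": "mpotpgzrmaim".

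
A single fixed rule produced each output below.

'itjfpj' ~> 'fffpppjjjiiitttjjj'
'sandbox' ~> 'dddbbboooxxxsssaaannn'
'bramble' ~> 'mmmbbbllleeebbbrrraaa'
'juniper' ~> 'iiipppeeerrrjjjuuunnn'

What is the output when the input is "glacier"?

What's happening: move the first 3 characters to the end (rotate left by 3), then repeat every character 3 times.
Starting from "glacier": after the first operation, "ciergla"; after the second, "ccciiieeerrrggglllaaa".

ccciiieeerrrggglllaaa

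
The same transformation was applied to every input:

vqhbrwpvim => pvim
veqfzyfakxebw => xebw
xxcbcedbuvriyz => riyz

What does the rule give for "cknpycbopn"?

bopn

In each case the input is transformed by: keep only the last 4 characters.
So "cknpycbopn" becomes "bopn".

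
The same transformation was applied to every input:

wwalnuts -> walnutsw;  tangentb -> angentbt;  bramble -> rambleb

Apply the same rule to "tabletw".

Rule — move the first character to the end.
Applying that to "tabletw" gives "abletwt".

abletwt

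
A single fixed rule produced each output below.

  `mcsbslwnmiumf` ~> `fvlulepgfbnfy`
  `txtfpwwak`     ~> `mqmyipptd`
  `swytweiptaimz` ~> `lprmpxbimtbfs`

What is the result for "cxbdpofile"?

The rule is to shift every letter 7 places backward in the alphabet (wrapping around).
Applying that to "cxbdpofile" gives "vquwihybex".

vquwihybex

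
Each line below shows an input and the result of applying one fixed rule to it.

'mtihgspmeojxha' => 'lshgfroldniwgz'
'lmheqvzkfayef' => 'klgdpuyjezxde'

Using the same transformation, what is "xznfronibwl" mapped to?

The transformation: shift every letter 1 place backward in the alphabet (wrapping around).
On "xznfronibwl" that produces "wymeqnmhavk".

wymeqnmhavk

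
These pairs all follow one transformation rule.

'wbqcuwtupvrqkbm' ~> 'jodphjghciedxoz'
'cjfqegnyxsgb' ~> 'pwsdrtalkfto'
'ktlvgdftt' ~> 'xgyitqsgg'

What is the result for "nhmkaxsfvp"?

The rule is to shift every letter 13 places forward in the alphabet (wrapping around) — i.e. ROT13.
For "nhmkaxsfvp" the result is "auzxnkfsic".

auzxnkfsic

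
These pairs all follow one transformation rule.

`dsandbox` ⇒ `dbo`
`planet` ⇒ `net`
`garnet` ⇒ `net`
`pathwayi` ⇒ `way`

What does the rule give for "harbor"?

The transformation: swap the front and back halves of the string, then keep only the first 3 characters.
For "harbor", step one produces "borhar"; step two turns that into "bor".

bor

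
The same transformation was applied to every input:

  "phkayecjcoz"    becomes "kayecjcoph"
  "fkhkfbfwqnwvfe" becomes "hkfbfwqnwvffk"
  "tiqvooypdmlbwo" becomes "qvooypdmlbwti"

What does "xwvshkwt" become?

vshkwxw

The rule is to delete the last character, then move the first 2 characters to the end (rotate left by 2).
"xwvshkwt" → "xwvshkw" → "vshkwxw".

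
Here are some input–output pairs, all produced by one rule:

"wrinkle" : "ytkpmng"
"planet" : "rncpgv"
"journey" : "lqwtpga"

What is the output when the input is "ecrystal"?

The transformation: shift every letter 2 places forward in the alphabet (wrapping around).
On "ecrystal" that produces "getauvcn".

getauvcn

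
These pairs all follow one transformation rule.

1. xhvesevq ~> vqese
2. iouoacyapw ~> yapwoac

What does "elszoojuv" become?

In each case the input is transformed by: delete the first 3 characters, then move the first 3 characters to the end (rotate left by 3).
Starting from "elszoojuv": after the first operation, "zoojuv"; after the second, "juvzoo".

juvzoo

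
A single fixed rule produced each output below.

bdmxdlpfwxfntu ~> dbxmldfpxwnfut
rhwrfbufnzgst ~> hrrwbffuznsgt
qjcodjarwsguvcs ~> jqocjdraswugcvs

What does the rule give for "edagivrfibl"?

The rule is to swap each adjacent pair of characters (1↔2, 3↔4, ...).
"edagivrfibl" → "degavifrbil".

degavifrbil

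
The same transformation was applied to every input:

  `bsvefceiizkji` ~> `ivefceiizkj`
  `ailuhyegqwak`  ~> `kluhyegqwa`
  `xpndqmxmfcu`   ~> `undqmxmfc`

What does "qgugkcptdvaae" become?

eugkcptdvaa

The transformation: delete the first 2 characters, then move the last character to the front.
For "qgugkcptdvaae" the result is "eugkcptdvaa".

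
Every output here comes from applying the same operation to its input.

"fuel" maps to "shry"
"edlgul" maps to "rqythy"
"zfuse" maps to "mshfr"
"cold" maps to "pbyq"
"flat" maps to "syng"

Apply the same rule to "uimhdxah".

Each output is the input with this applied: shift every letter 13 places forward in the alphabet (wrapping around) — i.e. ROT13.
Doing the same to "uimhdxah": "hvzuqknu".

hvzuqknu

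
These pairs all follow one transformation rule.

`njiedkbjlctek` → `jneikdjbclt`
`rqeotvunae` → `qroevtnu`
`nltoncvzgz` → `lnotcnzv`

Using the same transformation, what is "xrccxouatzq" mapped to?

In each case the input is transformed by: delete the last 2 characters, then swap each adjacent pair of characters (1↔2, 3↔4, ...).
For "xrccxouatzq", step one produces "xrccxouat"; step two turns that into "rxccoxaut".

rxccoxaut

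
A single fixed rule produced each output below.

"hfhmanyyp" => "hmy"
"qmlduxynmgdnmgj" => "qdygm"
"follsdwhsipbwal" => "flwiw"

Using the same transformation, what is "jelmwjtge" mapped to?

jmt

Rule — keep one character in every 3, starting at position 1 (positions 1st, 4th, 7th, ...).
On "jelmwjtge" that produces "jmt".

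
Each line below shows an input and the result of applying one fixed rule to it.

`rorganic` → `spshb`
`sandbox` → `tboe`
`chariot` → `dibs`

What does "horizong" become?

Looking at the pairs, the operation is to shift every letter 1 place forward in the alphabet (wrapping around), then delete the last 3 characters.
On "horizong": the first step gives "ipsjapoh", and the second then gives "ipsja".

ipsja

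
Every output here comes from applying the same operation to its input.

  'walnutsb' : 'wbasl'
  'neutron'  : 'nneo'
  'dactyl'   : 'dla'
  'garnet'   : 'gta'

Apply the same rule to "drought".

dtrh

The rule is to take characters alternately from the front and the back (1st, last, 2nd, 2nd-last, ...), then delete the last 3 characters.
On "drought": the first step gives "dtrhogu", and the second then gives "dtrh".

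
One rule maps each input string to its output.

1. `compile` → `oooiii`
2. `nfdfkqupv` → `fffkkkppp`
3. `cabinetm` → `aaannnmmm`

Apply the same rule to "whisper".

hhhppp

The pattern: keep one character in every 3, starting at position 2 (positions 2nd, 5th, 8th, ...), then repeat every character 3 times.
For "whisper", step one produces "hp"; step two turns that into "hhhppp".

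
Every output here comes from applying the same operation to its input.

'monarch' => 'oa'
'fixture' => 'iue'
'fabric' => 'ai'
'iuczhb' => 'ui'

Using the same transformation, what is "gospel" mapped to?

oe

The transformation: swap each adjacent pair of characters (1↔2, 3↔4, ...), then keep only the vowels.
Working it through for "gospel": intermediate "ogpsle", final "oe".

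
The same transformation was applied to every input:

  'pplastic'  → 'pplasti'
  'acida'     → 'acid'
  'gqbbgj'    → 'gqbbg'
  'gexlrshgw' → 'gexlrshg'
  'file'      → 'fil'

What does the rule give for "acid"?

Rule — delete the last character.
Applying that to "acid" gives "aci".

aci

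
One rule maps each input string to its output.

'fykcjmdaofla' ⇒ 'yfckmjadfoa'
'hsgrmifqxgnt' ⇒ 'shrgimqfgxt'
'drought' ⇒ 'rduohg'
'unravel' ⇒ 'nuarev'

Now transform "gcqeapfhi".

The transformation: swap each adjacent pair of characters (1↔2, 3↔4, ...), then delete the last character.
Starting from "gcqeapfhi": after the first operation, "cgeqpahfi"; after the second, "cgeqpahf".

cgeqpahf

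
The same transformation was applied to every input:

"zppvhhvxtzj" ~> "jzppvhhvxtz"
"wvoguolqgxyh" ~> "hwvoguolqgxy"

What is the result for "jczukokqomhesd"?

djczukokqomhes

Rule — move the last character to the front.
Applying that to "jczukokqomhesd" gives "djczukokqomhes".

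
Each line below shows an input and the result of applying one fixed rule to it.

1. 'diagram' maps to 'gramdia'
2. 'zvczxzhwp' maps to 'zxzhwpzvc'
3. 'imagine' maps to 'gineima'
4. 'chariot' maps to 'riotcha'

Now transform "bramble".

mblebra

In each case the input is transformed by: move the first 3 characters to the end (rotate left by 3).
Doing the same to "bramble": "mblebra".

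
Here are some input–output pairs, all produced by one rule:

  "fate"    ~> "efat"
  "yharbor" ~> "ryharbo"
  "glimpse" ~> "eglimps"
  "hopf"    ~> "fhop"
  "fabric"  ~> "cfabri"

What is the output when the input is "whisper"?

Rule — move the last character to the front.
So "whisper" becomes "rwhispe".

rwhispe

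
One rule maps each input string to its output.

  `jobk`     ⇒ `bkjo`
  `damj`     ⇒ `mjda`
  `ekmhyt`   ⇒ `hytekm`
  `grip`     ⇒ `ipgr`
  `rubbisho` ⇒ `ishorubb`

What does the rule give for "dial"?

aldi

The rule is to swap the front and back halves of the string.
"dial" → "aldi".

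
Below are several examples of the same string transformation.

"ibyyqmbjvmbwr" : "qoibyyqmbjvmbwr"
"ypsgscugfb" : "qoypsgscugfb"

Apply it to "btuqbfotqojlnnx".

qobtuqbfotqojlnnx

The pattern: prepend "qo".
Doing the same to "btuqbfotqojlnnx": "qobtuqbfotqojlnnx".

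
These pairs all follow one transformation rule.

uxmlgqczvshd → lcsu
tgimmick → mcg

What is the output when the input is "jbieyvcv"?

What's happening: move the first 2 characters to the end (rotate left by 2), then keep one character in every 3, starting at position 2 (positions 2nd, 5th, 8th, ...).
Starting from "jbieyvcv": after the first operation, "ieyvcvjb"; after the second, "ecb".
(Check on "uxmlgqczvshd": → "mlgqczvshdux" → "lcsu" ✓)

ecb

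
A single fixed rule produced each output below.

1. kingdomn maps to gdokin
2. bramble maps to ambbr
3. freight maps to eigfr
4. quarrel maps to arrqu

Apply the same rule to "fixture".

The rule is to delete the last 2 characters, then move the last 3 characters to the front (rotate right by 3).
For "fixture" the result is "xtufi".
(Check on "kingdomn": → "kingdo" → "gdokin" ✓)

xtufi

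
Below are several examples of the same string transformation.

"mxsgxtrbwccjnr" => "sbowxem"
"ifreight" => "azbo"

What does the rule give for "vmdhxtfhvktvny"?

Each output is the input with this applied: shift every letter 5 places backward in the alphabet (wrapping around), then keep every other character starting from the second (positions 2nd, 4th, 6th, ...).
Starting from "vmdhxtfhvktvny": after the first operation, "qhycsoacqfoqit"; after the second, "hcocfqt".

hcocfqt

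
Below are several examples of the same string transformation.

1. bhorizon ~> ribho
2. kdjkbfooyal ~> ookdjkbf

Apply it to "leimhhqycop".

The pattern: delete the last 3 characters, then move the last 2 characters to the front (rotate right by 2).
For "leimhhqycop", step one produces "leimhhqy"; step two turns that into "qyleimhh".
(Check on "kdjkbfooyal": → "kdjkbfoo" → "ookdjkbf" ✓)

qyleimhh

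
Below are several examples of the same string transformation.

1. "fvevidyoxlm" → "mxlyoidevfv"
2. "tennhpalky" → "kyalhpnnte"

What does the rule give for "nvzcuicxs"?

scxuizcnv

In each case the input is transformed by: swap each adjacent pair of characters (1↔2, 3↔4, ...), then reverse the string.
On "nvzcuicxs": the first step gives "vncziuxcs", and the second then gives "scxuizcnv".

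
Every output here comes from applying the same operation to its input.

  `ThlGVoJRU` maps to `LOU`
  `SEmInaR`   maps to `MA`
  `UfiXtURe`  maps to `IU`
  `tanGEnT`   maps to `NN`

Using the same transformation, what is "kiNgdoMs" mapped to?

NO

Each output is the input with this applied: keep one character in every 3, starting at position 3 (positions 3rd, 6th, 9th, ...), then convert every letter to uppercase.
On "kiNgdoMs": the first step gives "No", and the second then gives "NO".
(Check on "ThlGVoJRU": → "loU" → "LOU" ✓)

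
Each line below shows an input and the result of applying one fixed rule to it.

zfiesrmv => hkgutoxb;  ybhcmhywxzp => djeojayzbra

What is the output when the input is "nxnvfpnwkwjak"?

Looking at the pairs, the operation is to shift every letter 2 places forward in the alphabet (wrapping around), then move the first character to the end.
"nxnvfpnwkwjak" → "pzpxhrpymylcm" → "zpxhrpymylcmp".

zpxhrpymylcmp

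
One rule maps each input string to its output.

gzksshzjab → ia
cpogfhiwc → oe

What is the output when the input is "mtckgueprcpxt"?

Each output is the input with this applied: shift every letter 1 place backward in the alphabet (wrapping around), then keep only the vowels.
So "mtckgueprcpxt" becomes "oo".

oo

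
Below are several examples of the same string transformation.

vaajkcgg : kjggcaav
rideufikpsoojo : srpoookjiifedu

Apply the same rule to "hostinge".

sonihget

The rule is to sort the characters into reverse alphabetical order, then move the first character to the end.
For "hostinge", step one produces "tsonihge"; step two turns that into "sonihget".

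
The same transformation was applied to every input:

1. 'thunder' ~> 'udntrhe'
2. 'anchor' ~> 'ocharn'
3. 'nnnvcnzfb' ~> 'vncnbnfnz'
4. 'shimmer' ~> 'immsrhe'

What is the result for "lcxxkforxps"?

The pattern: take characters alternately from the front and the back (1st, last, 2nd, 2nd-last, ...), then move the last 3 characters to the front (rotate right by 3).
Starting from "lcxxkforxps": after the first operation, "lscpxxxrkof"; after the second, "koflscpxxxr".

koflscpxxxr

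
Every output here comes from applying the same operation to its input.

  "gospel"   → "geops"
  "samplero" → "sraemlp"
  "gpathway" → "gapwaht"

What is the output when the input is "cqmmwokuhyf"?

Each output is the input with this applied: delete the last character, then take characters alternately from the front and the back (1st, last, 2nd, 2nd-last, ...).
For "cqmmwokuhyf", step one produces "cqmmwokuhy"; step two turns that into "cyqhmumkwo".

cyqhmumkwo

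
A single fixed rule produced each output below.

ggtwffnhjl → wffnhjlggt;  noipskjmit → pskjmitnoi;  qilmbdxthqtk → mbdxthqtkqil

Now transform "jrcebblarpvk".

Looking at the pairs, the operation is to move the first 3 characters to the end (rotate left by 3).
So "jrcebblarpvk" becomes "ebblarpvkjrc".

ebblarpvkjrc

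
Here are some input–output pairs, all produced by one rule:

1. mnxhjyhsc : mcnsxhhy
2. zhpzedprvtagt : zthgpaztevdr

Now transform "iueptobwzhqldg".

igudelpqthozb

Rule — take characters alternately from the front and the back (1st, last, 2nd, 2nd-last, ...), then delete the last character.
For "iueptobwzhqldg", step one produces "igudelpqthozbw"; step two turns that into "igudelpqthozb".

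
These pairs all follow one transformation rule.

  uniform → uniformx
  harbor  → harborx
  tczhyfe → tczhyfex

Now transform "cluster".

clusterx

Each output is the input with this applied: append "x".
"cluster" → "clusterx".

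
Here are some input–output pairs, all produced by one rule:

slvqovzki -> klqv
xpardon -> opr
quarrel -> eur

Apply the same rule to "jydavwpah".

ayaw

Looking at the pairs, the operation is to keep every other character starting from the second (positions 2nd, 4th, 6th, ...), then move the last character to the front.
On "jydavwpah": the first step gives "yawa", and the second then gives "ayaw".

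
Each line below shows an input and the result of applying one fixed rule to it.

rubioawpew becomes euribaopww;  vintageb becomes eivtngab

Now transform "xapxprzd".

Each output is the input with this applied: swap each adjacent pair of characters (1↔2, 3↔4, ...), then move the last character to the front.
Applying both steps to "xapxprzd": "axxprpdz", then "zaxxprpd".
(Check on "vintageb": → "ivtngabe" → "eivtngab" ✓)

zaxxprpd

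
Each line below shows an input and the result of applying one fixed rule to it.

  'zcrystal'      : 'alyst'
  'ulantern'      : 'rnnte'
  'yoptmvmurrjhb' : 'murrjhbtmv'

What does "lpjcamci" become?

cicam

Each output is the input with this applied: delete the first 3 characters, then move the first 3 characters to the end (rotate left by 3).
For "lpjcamci", step one produces "camci"; step two turns that into "cicam".
(Check on "yoptmvmurrjhb": → "tmvmurrjhb" → "murrjhbtmv" ✓)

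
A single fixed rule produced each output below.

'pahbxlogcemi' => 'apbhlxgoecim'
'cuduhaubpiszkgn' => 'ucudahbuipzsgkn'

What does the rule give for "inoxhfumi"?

nixofhmui

The pattern: swap each adjacent pair of characters (1↔2, 3↔4, ...).
On "inoxhfumi" that produces "nixofhmui".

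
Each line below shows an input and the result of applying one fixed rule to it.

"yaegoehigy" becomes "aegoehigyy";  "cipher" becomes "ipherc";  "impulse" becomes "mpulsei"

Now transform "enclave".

nclavee

What's happening: move the first character to the end.
On "enclave" that produces "nclavee".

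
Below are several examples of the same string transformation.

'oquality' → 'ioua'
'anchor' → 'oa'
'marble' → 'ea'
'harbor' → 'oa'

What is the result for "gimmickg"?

ii

In each case the input is transformed by: swap the front and back halves of the string, then keep only the vowels.
Applying that to "gimmickg" gives "ii".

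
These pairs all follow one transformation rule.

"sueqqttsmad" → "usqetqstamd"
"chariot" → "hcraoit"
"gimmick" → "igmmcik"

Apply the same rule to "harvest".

Each output is the input with this applied: swap each adjacent pair of characters (1↔2, 3↔4, ...).
For "harvest" the result is "ahvrset".

ahvrset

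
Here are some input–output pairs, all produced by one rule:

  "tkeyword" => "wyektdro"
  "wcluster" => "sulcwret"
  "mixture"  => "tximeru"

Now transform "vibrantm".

arbivmtn

What's happening: reverse the string, then move the first 3 characters to the end (rotate left by 3).
Applying both steps to "vibrantm": "mtnarbiv", then "arbivmtn".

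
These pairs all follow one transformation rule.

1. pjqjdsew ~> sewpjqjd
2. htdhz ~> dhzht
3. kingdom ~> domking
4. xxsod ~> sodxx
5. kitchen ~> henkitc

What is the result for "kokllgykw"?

Each output is the input with this applied: move the last 3 characters to the front (rotate right by 3).
"kokllgykw" → "ykwkokllg".

ykwkokllg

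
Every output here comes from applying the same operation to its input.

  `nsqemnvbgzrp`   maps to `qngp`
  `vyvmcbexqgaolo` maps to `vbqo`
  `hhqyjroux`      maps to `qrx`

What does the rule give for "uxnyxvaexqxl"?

nvxl

The transformation: keep one character in every 3, starting at position 3 (positions 3rd, 6th, 9th, ...).
"uxnyxvaexqxl" → "nvxl".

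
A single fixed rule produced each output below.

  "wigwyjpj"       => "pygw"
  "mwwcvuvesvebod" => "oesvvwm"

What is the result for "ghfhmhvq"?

vmfg

In each case the input is transformed by: keep every other character starting from the first (positions 1st, 3rd, 5th, ...), then reverse the string.
So "ghfhmhvq" becomes "vmfg".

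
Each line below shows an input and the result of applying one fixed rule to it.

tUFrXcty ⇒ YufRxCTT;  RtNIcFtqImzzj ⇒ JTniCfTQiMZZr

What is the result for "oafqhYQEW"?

wAFQHyqeO

Each output is the input with this applied: flip the case of every letter, then swap the first and last characters.
For "oafqhYQEW" the result is "wAFQHyqeO".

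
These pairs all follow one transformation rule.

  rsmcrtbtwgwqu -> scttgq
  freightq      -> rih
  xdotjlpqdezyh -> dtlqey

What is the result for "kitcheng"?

ice

What's happening: delete the last character, then keep every other character starting from the second (positions 2nd, 4th, 6th, ...).
Starting from "kitcheng": after the first operation, "kitchen"; after the second, "ice".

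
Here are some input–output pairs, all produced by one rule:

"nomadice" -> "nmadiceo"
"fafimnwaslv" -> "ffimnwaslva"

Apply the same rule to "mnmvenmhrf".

mmvenmhrfn

What's happening: move the first character to the end, then swap the first and last characters.
Starting from "mnmvenmhrf": after the first operation, "nmvenmhrfm"; after the second, "mmvenmhrfn".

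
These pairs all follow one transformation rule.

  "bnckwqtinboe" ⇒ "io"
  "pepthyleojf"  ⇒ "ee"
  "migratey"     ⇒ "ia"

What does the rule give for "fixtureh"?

iu

In each case the input is transformed by: keep one character in every 3, starting at position 2 (positions 2nd, 5th, 8th, ...), then keep only the vowels.
On "fixtureh" that produces "iu".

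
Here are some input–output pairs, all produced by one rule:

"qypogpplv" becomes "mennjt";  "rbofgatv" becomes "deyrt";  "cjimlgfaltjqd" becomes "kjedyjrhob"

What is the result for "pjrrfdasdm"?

The rule is to delete the first 3 characters, then shift every letter 2 places backward in the alphabet (wrapping around).
Starting from "pjrrfdasdm": after the first operation, "rfdasdm"; after the second, "pdbyqbk".

pdbyqbk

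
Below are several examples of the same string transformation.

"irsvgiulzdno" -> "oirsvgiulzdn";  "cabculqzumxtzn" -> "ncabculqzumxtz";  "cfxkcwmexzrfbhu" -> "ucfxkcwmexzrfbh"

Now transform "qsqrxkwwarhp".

The pattern: move the last character to the front.
Doing the same to "qsqrxkwwarhp": "pqsqrxkwwarh".

pqsqrxkwwarh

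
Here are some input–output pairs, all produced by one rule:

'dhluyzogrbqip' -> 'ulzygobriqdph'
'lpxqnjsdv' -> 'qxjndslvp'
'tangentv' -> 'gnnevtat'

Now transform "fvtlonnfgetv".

ltnofnegvtvf

In each case the input is transformed by: move the first 2 characters to the end (rotate left by 2), then swap each adjacent pair of characters (1↔2, 3↔4, ...).
For "fvtlonnfgetv" the result is "ltnofnegvtvf".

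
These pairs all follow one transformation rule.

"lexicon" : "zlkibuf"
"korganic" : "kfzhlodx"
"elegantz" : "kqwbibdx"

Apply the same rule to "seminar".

kxopbjf

Each output is the input with this applied: shift every letter 3 places backward in the alphabet (wrapping around), then move the last 3 characters to the front (rotate right by 3).
"seminar" → "pbjfkxo" → "kxopbjf".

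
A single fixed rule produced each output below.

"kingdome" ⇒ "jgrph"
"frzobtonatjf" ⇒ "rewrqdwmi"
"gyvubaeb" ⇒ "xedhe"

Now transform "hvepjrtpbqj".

smuwsetm

What's happening: shift every letter 3 places forward in the alphabet (wrapping around), then delete the first 3 characters.
On "hvepjrtpbqj": the first step gives "kyhsmuwsetm", and the second then gives "smuwsetm".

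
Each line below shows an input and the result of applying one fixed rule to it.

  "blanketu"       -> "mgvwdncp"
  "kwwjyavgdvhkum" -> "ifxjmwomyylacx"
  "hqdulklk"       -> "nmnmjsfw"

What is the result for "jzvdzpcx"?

The rule is to swap the front and back halves of the string, then shift every letter 2 places forward in the alphabet (wrapping around).
On "jzvdzpcx": the first step gives "zpcxjzvd", and the second then gives "brezlbxf".

brezlbxf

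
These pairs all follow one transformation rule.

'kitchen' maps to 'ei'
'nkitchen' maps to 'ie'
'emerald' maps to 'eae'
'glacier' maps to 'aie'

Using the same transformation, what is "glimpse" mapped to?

Each output is the input with this applied: move the first 2 characters to the end (rotate left by 2), then keep only the vowels.
Starting from "glimpse": after the first operation, "impsegl"; after the second, "ie".

ie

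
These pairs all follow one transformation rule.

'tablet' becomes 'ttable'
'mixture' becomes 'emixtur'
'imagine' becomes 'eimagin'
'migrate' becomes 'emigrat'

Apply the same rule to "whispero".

The pattern: move the last character to the front.
So "whispero" becomes "owhisper".

owhisper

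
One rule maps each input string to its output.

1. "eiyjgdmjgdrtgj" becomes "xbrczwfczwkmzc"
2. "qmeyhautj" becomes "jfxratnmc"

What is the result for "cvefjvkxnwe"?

What's happening: shift every letter 7 places backward in the alphabet (wrapping around).
"cvefjvkxnwe" → "voxycodqgpx".

voxycodqgpx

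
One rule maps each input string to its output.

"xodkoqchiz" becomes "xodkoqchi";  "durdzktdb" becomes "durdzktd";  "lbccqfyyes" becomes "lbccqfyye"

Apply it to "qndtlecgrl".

What's happening: delete the last character.
Doing the same to "qndtlecgrl": "qndtlecgr".

qndtlecgr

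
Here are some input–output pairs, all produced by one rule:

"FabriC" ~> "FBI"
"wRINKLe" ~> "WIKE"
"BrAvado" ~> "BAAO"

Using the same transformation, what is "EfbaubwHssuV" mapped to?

EBUWSU

Rule — keep every other character starting from the first (positions 1st, 3rd, 5th, ...), then convert every letter to uppercase.
Starting from "EfbaubwHssuV": after the first operation, "Ebuwsu"; after the second, "EBUWSU".
(Check on "wRINKLe": → "wIKe" → "WIKE" ✓)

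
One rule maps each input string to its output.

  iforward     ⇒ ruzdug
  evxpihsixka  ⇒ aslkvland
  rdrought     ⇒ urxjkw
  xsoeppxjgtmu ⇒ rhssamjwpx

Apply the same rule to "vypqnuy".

What's happening: shift every letter 3 places forward in the alphabet (wrapping around), then delete the first 2 characters.
On "vypqnuy": the first step gives "ybstqxb", and the second then gives "stqxb".

stqxb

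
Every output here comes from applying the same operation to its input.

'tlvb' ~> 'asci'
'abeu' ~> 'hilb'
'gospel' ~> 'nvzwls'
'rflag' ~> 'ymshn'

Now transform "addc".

hkkj

The rule is to shift every letter 7 places forward in the alphabet (wrapping around).
"addc" → "hkkj".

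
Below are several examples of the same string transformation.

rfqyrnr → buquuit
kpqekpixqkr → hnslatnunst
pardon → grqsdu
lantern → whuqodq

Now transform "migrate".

udwhplj

Rule — move the first 3 characters to the end (rotate left by 3), then shift every letter 3 places forward in the alphabet (wrapping around).
Applying both steps to "migrate": "ratemig", then "udwhplj".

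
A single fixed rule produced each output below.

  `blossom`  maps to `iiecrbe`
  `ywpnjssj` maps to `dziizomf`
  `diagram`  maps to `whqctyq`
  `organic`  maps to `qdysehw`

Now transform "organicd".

qdystehw

What's happening: shift every letter 10 places backward in the alphabet (wrapping around), then move the first 3 characters to the end (rotate left by 3).
"organicd" → "ehwqdyst" → "qdystehw".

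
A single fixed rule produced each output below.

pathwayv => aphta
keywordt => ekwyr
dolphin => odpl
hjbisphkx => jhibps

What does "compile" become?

Looking at the pairs, the operation is to swap each adjacent pair of characters (1↔2, 3↔4, ...), then delete the last 3 characters.
On "compile": the first step gives "ocpmlie", and the second then gives "ocpm".

ocpm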